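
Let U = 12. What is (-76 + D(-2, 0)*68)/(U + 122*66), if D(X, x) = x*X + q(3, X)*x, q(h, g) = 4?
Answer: -19/2016 ≈ -0.0094246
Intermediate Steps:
D(X, x) = 4*x + X*x (D(X, x) = x*X + 4*x = X*x + 4*x = 4*x + X*x)
(-76 + D(-2, 0)*68)/(U + 122*66) = (-76 + (0*(4 - 2))*68)/(12 + 122*66) = (-76 + (0*2)*68)/(12 + 8052) = (-76 + 0*68)/8064 = (-76 + 0)*(1/8064) = -76*1/8064 = -19/2016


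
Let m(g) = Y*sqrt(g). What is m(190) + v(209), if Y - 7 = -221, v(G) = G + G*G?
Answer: 43890 - 214*sqrt(190) ≈ 40940.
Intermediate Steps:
v(G) = G + G**2
Y = -214 (Y = 7 - 221 = -214)
m(g) = -214*sqrt(g)
m(190) + v(209) = -214*sqrt(190) + 209*(1 + 209) = -214*sqrt(190) + 209*210 = -214*sqrt(190) + 43890 = 43890 - 214*sqrt(190)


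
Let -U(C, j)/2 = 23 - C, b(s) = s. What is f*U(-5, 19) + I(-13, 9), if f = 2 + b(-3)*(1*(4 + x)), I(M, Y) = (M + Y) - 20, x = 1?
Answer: 704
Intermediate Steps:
I(M, Y) = -20 + M + Y
U(C, j) = -46 + 2*C (U(C, j) = -2*(23 - C) = -46 + 2*C)
f = -13 (f = 2 - 3*(4 + 1) = 2 - 3*5 = 2 - 15 = -13)
f*U(-5, 19) + I(-13, 9) = -13*(-46 + 2*(-5)) + (-20 - 13 + 9) = -13*(-46 - 10) - 24 = -13*(-56) - 24 = 728 - 24 = 704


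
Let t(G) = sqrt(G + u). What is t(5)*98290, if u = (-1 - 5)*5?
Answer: 491450*I ≈ 4.9145e+5*I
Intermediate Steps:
u = -30 (u = -6*5 = -30)
t(G) = sqrt(-30 + G) (t(G) = sqrt(G - 30) = sqrt(-30 + G))
t(5)*98290 = sqrt(-30 + 5)*98290 = sqrt(-25)*98290 = (5*I)*98290 = 491450*I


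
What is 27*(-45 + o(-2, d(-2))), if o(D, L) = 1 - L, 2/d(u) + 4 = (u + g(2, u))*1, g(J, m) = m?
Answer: -4725/4 ≈ -1181.3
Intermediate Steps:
d(u) = 2/(-4 + 2*u) (d(u) = 2/(-4 + (u + u)*1) = 2/(-4 + (2*u)*1) = 2/(-4 + 2*u))
27*(-45 + o(-2, d(-2))) = 27*(-45 + (1 - 1/(-2 - 2))) = 27*(-45 + (1 - 1/(-4))) = 27*(-45 + (1 - 1*(-1/4))) = 27*(-45 + (1 + 1/4)) = 27*(-45 + 5/4) = 27*(-175/4) = -4725/4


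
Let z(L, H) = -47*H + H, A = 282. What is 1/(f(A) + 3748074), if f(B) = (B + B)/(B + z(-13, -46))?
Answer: 1199/4493941008 ≈ 2.6680e-7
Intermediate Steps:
z(L, H) = -46*H
f(B) = 2*B/(2116 + B) (f(B) = (B + B)/(B - 46*(-46)) = (2*B)/(B + 2116) = (2*B)/(2116 + B) = 2*B/(2116 + B))
1/(f(A) + 3748074) = 1/(2*282/(2116 + 282) + 3748074) = 1/(2*282/2398 + 3748074) = 1/(2*282*(1/2398) + 3748074) = 1/(282/1199 + 3748074) = 1/(4493941008/1199) = 1199/4493941008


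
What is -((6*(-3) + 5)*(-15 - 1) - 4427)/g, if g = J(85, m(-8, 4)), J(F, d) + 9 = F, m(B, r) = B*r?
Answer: 4219/76 ≈ 55.513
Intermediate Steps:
J(F, d) = -9 + F
g = 76 (g = -9 + 85 = 76)
-((6*(-3) + 5)*(-15 - 1) - 4427)/g = -((6*(-3) + 5)*(-15 - 1) - 4427)/76 = -((-18 + 5)*(-16) - 4427)/76 = -(-13*(-16) - 4427)/76 = -(208 - 4427)/76 = -(-4219)/76 = -1*(-4219/76) = 4219/76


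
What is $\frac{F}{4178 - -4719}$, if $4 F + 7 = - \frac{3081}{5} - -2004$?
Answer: $\frac{1726}{44485} \approx 0.0388$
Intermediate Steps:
$F = \frac{1726}{5}$ ($F = - \frac{7}{4} + \frac{- \frac{3081}{5} - -2004}{4} = - \frac{7}{4} + \frac{\left(-3081\right) \frac{1}{5} + 2004}{4} = - \frac{7}{4} + \frac{- \frac{3081}{5} + 2004}{4} = - \frac{7}{4} + \frac{1}{4} \cdot \frac{6939}{5} = - \frac{7}{4} + \frac{6939}{20} = \frac{1726}{5} \approx 345.2$)
$\frac{F}{4178 - -4719} = \frac{1726}{5 \left(4178 - -4719\right)} = \frac{1726}{5 \left(4178 + 4719\right)} = \frac{1726}{5 \cdot 8897} = \frac{1726}{5} \cdot \frac{1}{8897} = \frac{1726}{44485}$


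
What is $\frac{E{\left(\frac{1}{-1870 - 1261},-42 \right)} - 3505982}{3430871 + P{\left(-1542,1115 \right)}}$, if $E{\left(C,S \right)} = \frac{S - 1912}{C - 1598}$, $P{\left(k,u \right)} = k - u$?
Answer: $- \frac{8770805177962}{8576258403273} \approx -1.0227$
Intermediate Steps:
$E{\left(C,S \right)} = \frac{-1912 + S}{-1598 + C}$
$\frac{E{\left(\frac{1}{-1870 - 1261},-42 \right)} - 3505982}{3430871 + P{\left(-1542,1115 \right)}} = \frac{\frac{-1912 - 42}{-1598 + \frac{1}{-1870 - 1261}} - 3505982}{3430871 - 2657} = \frac{\frac{1}{-1598 + \frac{1}{-3131}} \left(-1954\right) - 3505982}{3430871 - 2657} = \frac{\frac{1}{-1598 - \frac{1}{3131}} \left(-1954\right) - 3505982}{3430871 - 2657} = \frac{\frac{1}{- \frac{5003339}{3131}} \left(-1954\right) - 3505982}{3428214} = \left(\left(- \frac{3131}{5003339}\right) \left(-1954\right) - 3505982\right) \frac{1}{3428214} = \left(\frac{6117974}{5003339} - 3505982\right) \frac{1}{3428214} = \left(- \frac{17541610355924}{5003339}\right) \frac{1}{3428214} = - \frac{8770805177962}{8576258403273}$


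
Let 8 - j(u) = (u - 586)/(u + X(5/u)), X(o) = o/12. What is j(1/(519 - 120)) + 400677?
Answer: 106318292467/265339 ≈ 4.0069e+5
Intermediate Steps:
X(o) = o/12 (X(o) = o*(1/12) = o/12)
j(u) = 8 - (-586 + u)/(u + 5/(12*u)) (j(u) = 8 - (u - 586)/(u + (5/u)/12) = 8 - (-586 + u)/(u + 5/(12*u)))
j(1/(519 - 120)) + 400677 = 4*(10 + 3*(586 + 7/(519 - 120))/(519 - 120))/(5 + 12*(1/(519 - 120))**2) + 400677 = 4*(10 + 3*(586 + 7/399)/399)/(5 + 12*(1/399)**2) + 400677 = 4*(10 + 3*(1/399)*(586 + 7*(1/399)))/(5 + 12*(1/399)**2) + 400677 = 4*(10 + 3*(1/399)*(586 + 1/57))/(5 + 12*(1/159201)) + 400677 = 4*(10 + 3*(1/399)*(33403/57))/(5 + 4/53067) + 400677 = 4*(10 + 33403/7581)/(265339/53067) + 400677 = 4*(53067/265339)*(109213/7581) + 400677 = 3057964/265339 + 400677 = 106318292467/265339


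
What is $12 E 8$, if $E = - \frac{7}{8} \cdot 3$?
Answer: $-252$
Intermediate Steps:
$E = - \frac{21}{8}$ ($E = \left(-7\right) \frac{1}{8} \cdot 3 = \left(- \frac{7}{8}\right) 3 = - \frac{21}{8} \approx -2.625$)
$12 E 8 = 12 \left(- \frac{21}{8}\right) 8 = \left(- \frac{63}{2}\right) 8 = -252$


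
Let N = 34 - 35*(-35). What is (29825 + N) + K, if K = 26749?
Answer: 57833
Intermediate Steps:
N = 1259 (N = 34 + 1225 = 1259)
(29825 + N) + K = (29825 + 1259) + 26749 = 31084 + 26749 = 57833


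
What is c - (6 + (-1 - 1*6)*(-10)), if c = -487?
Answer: -563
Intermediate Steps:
c - (6 + (-1 - 1*6)*(-10)) = -487 - (6 + (-1 - 1*6)*(-10)) = -487 - (6 + (-1 - 6)*(-10)) = -487 - (6 - 7*(-10)) = -487 - (6 + 70) = -487 - 1*76 = -487 - 76 = -563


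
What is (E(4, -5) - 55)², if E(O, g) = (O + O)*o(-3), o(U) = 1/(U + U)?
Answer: 28561/9 ≈ 3173.4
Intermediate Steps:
o(U) = 1/(2*U)
E(O, g) = -O/3 (E(O, g) = (O + O)*((½)/(-3)) = (2*O)*((½)*(-⅓)) = (2*O)*(-⅙) = -O/3)
(E(4, -5) - 55)² = (-⅓*4 - 55)² = (-4/3 - 55)² = (-169/3)² = 28561/9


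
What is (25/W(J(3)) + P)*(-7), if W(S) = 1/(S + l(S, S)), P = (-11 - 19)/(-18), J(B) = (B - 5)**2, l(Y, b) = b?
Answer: -4235/3 ≈ -1411.7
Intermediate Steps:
J(B) = (-5 + B)**2
P = 5/3 (P = -30*(-1/18) = 5/3 ≈ 1.6667)
W(S) = 1/(2*S) (W(S) = 1/(S + S) = 1/(2*S))
(25/W(J(3)) + P)*(-7) = (25/((1/(2*((-5 + 3)**2)))) + 5/3)*(-7) = (25/((1/(2*((-2)**2)))) + 5/3)*(-7) = (25/(((1/2)/4)) + 5/3)*(-7) = (25/(((1/2)*(1/4))) + 5/3)*(-7) = (25/(1/8) + 5/3)*(-7) = (25*8 + 5/3)*(-7) = (200 + 5/3)*(-7) = (605/3)*(-7) = -4235/3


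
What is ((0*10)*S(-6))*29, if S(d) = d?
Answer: 0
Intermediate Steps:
((0*10)*S(-6))*29 = ((0*10)*(-6))*29 = (0*(-6))*29 = 0*29 = 0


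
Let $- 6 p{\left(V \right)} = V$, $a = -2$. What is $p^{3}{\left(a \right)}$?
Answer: $\frac{1}{27} \approx 0.037037$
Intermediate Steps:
$p{\left(V \right)} = - \frac{V}{6}$
$p^{3}{\left(a \right)} = \left(\left(- \frac{1}{6}\right) \left(-2\right)\right)^{3} = \left(\frac{1}{3}\right)^{3} = \frac{1}{27}$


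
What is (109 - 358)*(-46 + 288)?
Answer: -60258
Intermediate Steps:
(109 - 358)*(-46 + 288) = -249*242 = -60258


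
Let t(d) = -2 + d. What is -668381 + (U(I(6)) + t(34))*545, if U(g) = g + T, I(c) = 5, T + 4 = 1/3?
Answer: -1950643/3 ≈ -6.5021e+5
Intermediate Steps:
T = -11/3 (T = -4 + 1/3 = -11/3 ≈ -3.6667)
U(g) = -11/3 + g (U(g) = g - 11/3 = -11/3 + g)
-668381 + (U(I(6)) + t(34))*545 = -668381 + ((-11/3 + 5) + (-2 + 34))*545 = -668381 + (4/3 + 32)*545 = -668381 + (100/3)*545 = -668381 + 54500/3 = -1950643/3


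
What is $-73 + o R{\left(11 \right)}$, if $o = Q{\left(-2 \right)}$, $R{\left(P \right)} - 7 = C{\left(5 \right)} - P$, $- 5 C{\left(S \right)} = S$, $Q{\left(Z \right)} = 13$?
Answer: $-138$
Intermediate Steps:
$C{\left(S \right)} = - \frac{S}{5}$
$R{\left(P \right)} = 6 - P$ ($R{\left(P \right)} = 7 - \left(1 + P\right) = 6 - P$)
$o = 13$
$-73 + o R{\left(11 \right)} = -73 + 13 \left(6 - 11\right) = -73 + 13 \left(-5\right) = -73 - 65 = -138$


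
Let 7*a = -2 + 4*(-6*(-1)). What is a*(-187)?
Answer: -4114/7 ≈ -587.71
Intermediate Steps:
a = 22/7 (a = (-2 + 4*(-6*(-1)))/7 = (-2 + 4*6)/7 = (-2 + 24)/7 = (⅐)*22 = 22/7 ≈ 3.1429)
a*(-187) = (22/7)*(-187) = -4114/7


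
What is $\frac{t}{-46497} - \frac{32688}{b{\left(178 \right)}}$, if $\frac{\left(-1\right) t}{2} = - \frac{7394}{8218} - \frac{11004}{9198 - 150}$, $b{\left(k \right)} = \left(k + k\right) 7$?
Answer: $- \frac{84088335474415}{6410507772669} \approx -13.117$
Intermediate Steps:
$b{\left(k \right)} = 14 k$ ($b{\left(k \right)} = 2 k 7 = 14 k$)
$t = \frac{6555491}{1549093}$ ($t = - 2 \left(- \frac{7394}{8218} - \frac{11004}{9198 - 150}\right) = - 2 \left(\left(-7394\right) \frac{1}{8218} - \frac{11004}{9048}\right) = - 2 \left(- \frac{3697}{4109} - \frac{917}{754}\right) = \left(-2\right) \left(- \frac{6555491}{3098186}\right) = \frac{6555491}{1549093} \approx 4.2318$)
$\frac{t}{-46497} - \frac{32688}{b{\left(178 \right)}} = \frac{6555491}{1549093 \left(-46497\right)} - \frac{32688}{14 \cdot 178} = \frac{6555491}{1549093} \left(- \frac{1}{46497}\right) - \frac{32688}{2492} = - \frac{6555491}{72028177221} - \frac{8172}{623} = - \frac{84088335474415}{6410507772669}$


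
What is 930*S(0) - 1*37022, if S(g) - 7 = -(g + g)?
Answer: -30512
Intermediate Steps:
S(g) = 7 - 2*g (S(g) = 7 - (g + g) = 7 - 2*g)
930*S(0) - 1*37022 = 930*(7 - 2*0) - 1*37022 = 930*(7 + 0) - 37022 = 930*7 - 37022 = 6510 - 37022 = -30512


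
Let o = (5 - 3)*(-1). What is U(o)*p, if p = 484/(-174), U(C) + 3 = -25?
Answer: 6776/87 ≈ 77.885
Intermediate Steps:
o = -2 (o = 2*(-1) = -2)
U(C) = -28 (U(C) = -3 - 25 = -28)
p = -242/87 (p = 484*(-1/174) = -242/87 ≈ -2.7816)
U(o)*p = -28*(-242/87) = 6776/87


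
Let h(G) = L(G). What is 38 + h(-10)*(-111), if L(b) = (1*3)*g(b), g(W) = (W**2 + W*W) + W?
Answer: -63232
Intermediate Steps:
g(W) = W + 2*W**2 (g(W) = (W**2 + W**2) + W = 2*W**2 + W = W + 2*W**2)
L(b) = 3*b*(1 + 2*b) (L(b) = (1*3)*(b*(1 + 2*b)) = 3*(b*(1 + 2*b)) = 3*b*(1 + 2*b))
h(G) = 3*G*(1 + 2*G)
38 + h(-10)*(-111) = 38 + (3*(-10)*(1 + 2*(-10)))*(-111) = 38 + (3*(-10)*(1 - 20))*(-111) = 38 + (3*(-10)*(-19))*(-111) = 38 + 570*(-111) = 38 - 63270 = -63232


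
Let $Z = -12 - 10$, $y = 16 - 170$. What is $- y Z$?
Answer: $-3388$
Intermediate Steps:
$y = -154$ ($y = 16 - 170 = -154$)
$Z = -22$
$- y Z = - \left(-154\right) \left(-22\right) = \left(-1\right) 3388 = -3388$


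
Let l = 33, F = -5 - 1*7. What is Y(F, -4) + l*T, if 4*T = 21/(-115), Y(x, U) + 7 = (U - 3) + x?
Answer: -12653/460 ≈ -27.507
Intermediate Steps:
F = -12 (F = -5 - 7 = -12)
Y(x, U) = -10 + U + x (Y(x, U) = -7 + ((U - 3) + x) = -7 + ((-3 + U) + x) = -7 + (-3 + U + x) = -10 + U + x)
T = -21/460 (T = (21/(-115))/4 = (21*(-1/115))/4 = (1/4)*(-21/115) = -21/460 ≈ -0.045652)
Y(F, -4) + l*T = (-10 - 4 - 12) + 33*(-21/460) = -26 - 693/460 = -12653/460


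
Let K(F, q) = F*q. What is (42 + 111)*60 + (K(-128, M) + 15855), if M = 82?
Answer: 14539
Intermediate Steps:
(42 + 111)*60 + (K(-128, M) + 15855) = (42 + 111)*60 + (-128*82 + 15855) = 153*60 + (-10496 + 15855) = 9180 + 5359 = 14539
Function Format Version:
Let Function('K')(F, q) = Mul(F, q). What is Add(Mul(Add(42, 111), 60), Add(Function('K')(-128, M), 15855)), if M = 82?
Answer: 14539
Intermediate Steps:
Add(Mul(Add(42, 111), 60), Add(Function('K')(-128, M), 15855)) = Add(Mul(Add(42, 111), 60), Add(Mul(-128, 82), 15855)) = Add(Mul(153, 60), Add(-10496, 15855)) = Add(9180, 5359) = 14539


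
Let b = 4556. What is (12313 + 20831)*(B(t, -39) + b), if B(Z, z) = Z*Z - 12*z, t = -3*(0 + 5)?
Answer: 173972856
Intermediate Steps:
t = -15 (t = -3*5 = -15)
B(Z, z) = Z**2 - 12*z
(12313 + 20831)*(B(t, -39) + b) = (12313 + 20831)*(((-15)**2 - 12*(-39)) + 4556) = 33144*((225 + 468) + 4556) = 33144*(693 + 4556) = 33144*5249 = 173972856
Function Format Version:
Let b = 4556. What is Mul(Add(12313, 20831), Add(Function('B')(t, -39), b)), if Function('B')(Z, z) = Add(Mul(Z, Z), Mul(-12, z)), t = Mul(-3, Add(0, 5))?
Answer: 173972856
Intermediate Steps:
t = -15 (t = Mul(-3, 5) = -15)
Function('B')(Z, z) = Add(Pow(Z, 2), Mul(-12, z))
Mul(Add(12313, 20831), Add(Function('B')(t, -39), b)) = Mul(Add(12313, 20831), Add(Add(Pow(-15, 2), Mul(-12, -39)), 4556)) = Mul(33144, Add(Add(225, 468), 4556)) = Mul(33144, Add(693, 4556)) = Mul(33144, 5249) = 173972856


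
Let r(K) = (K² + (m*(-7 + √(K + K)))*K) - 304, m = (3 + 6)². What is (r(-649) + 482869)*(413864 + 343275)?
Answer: 962890766111 - 39802040091*I*√1298 ≈ 9.6289e+11 - 1.434e+12*I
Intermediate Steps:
m = 81 (m = 9² = 81)
r(K) = -304 + K² + K*(-567 + 81*√2*√K) (r(K) = (K² + (81*(-7 + √(K + K)))*K) - 304 = (K² + (81*(-7 + √(2*K)))*K) - 304 = (K² + (81*(-7 + √2*√K))*K) - 304 = (K² + (-567 + 81*√2*√K)*K) - 304 = (K² + K*(-567 + 81*√2*√K)) - 304 = -304 + K² + K*(-567 + 81*√2*√K))
(r(-649) + 482869)*(413864 + 343275) = ((-304 + (-649)² - 567*(-649) + 81*√2*(-649)^(3/2)) + 482869)*(413864 + 343275) = ((-304 + 421201 + 367983 + 81*√2*(-649*I*√649)) + 482869)*757139 = ((-304 + 421201 + 367983 - 52569*I*√1298) + 482869)*757139 = ((788880 - 52569*I*√1298) + 482869)*757139 = (1271749 - 52569*I*√1298)*757139 = 962890766111 - 39802040091*I*√1298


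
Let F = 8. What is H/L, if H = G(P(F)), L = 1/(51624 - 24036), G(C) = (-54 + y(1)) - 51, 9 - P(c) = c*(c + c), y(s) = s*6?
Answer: -2731212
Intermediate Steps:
y(s) = 6*s
P(c) = 9 - 2*c² (P(c) = 9 - c*(c + c) = 9 - c*2*c = 9 - 2*c²)
G(C) = -99 (G(C) = (-54 + 6*1) - 51 = (-54 + 6) - 51 = -48 - 51 = -99)
L = 1/27588 ≈ 3.6248e-5
H = -99
H/L = -99/1/27588 = -99*27588 = -2731212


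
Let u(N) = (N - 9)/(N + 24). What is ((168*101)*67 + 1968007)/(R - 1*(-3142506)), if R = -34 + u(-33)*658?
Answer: 9314589/9436628 ≈ 0.98707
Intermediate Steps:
u(N) = (-9 + N)/(24 + N)
R = 9110/3 (R = -34 + ((-9 - 33)/(24 - 33))*658 = -34 + (-42/(-9))*658 = -34 - ⅑*(-42)*658 = -34 + (14/3)*658 = -34 + 9212/3 = 9110/3 ≈ 3036.7)
((168*101)*67 + 1968007)/(R - 1*(-3142506)) = ((168*101)*67 + 1968007)/(9110/3 - 1*(-3142506)) = (16968*67 + 1968007)/(9110/3 + 3142506) = (1136856 + 1968007)/(9436628/3) = 3104863*(3/9436628) = 9314589/9436628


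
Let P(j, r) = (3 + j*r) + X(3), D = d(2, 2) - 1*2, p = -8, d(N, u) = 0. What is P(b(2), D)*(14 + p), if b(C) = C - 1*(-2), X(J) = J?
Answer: -12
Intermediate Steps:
b(C) = 2 + C (b(C) = C + 2 = 2 + C)
D = -2 (D = 0 - 1*2 = 0 - 2 = -2)
P(j, r) = 6 + j*r (P(j, r) = (3 + j*r) + 3 = 6 + j*r)
P(b(2), D)*(14 + p) = (6 + (2 + 2)*(-2))*(14 - 8) = (6 + 4*(-2))*6 = (6 - 8)*6 = -2*6 = -12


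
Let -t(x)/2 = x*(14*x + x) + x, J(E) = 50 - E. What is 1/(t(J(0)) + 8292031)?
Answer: 1/8216931 ≈ 1.2170e-7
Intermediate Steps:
t(x) = -30*x² - 2*x (t(x) = -2*(x*(14*x + x) + x) = -2*(x*(15*x) + x) = -2*(15*x² + x) = -2*(x + 15*x²) = -30*x² - 2*x)
1/(t(J(0)) + 8292031) = 1/(-2*(50 - 1*0)*(1 + 15*(50 - 1*0)) + 8292031) = 1/(-2*(50 + 0)*(1 + 15*(50 + 0)) + 8292031) = 1/(-2*50*(1 + 15*50) + 8292031) = 1/(-2*50*(1 + 750) + 8292031) = 1/(-2*50*751 + 8292031) = 1/(-75100 + 8292031) = 1/8216931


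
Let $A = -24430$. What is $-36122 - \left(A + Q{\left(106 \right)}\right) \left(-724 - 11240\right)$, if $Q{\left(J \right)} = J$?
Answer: $-291048458$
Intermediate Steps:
$-36122 - \left(A + Q{\left(106 \right)}\right) \left(-724 - 11240\right) = -36122 - \left(-24430 + 106\right) \left(-724 - 11240\right) = -36122 - \left(-24324\right) \left(-11964\right) = -36122 - 291012336 = -291048458$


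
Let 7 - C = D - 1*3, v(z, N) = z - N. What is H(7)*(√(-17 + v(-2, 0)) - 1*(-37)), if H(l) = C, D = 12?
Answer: -74 - 2*I*√19 ≈ -74.0 - 8.7178*I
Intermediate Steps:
C = -2 (C = 7 - (12 - 1*3) = 7 - (12 - 3) = 7 - 1*9 = 7 - 9 = -2)
H(l) = -2
H(7)*(√(-17 + v(-2, 0)) - 1*(-37)) = -2*(√(-17 + (-2 - 1*0)) - 1*(-37)) = -2*(√(-17 + (-2 + 0)) + 37) = -2*(√(-17 - 2) + 37) = -2*(√(-19) + 37) = -2*(I*√19 + 37) = -2*(37 + I*√19) = -74 - 2*I*√19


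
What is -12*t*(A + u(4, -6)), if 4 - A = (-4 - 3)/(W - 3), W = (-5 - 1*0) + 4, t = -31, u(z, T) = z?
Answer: 2325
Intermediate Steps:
W = -1 (W = (-5 + 0) + 4 = -5 + 4 = -1)
A = 9/4 (A = 4 - (-4 - 3)/(-1 - 3) = 4 - (-7)/(-4) = 4 - (-7)*(-1)/4 = 4 - 1*7/4 = 4 - 7/4 = 9/4 ≈ 2.2500)
-12*t*(A + u(4, -6)) = -(-372)*(9/4 + 4) = -(-372)*25/4 = -12*(-775/4) = 2325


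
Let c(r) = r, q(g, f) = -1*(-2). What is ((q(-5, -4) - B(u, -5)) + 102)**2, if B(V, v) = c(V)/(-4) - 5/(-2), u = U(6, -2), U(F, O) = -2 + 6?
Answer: 42025/4 ≈ 10506.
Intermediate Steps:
q(g, f) = 2
U(F, O) = 4
u = 4
B(V, v) = 5/2 - V/4 (B(V, v) = V/(-4) - 5/(-2) = V*(-1/4) - 5*(-1/2) = -V/4 + 5/2 = 5/2 - V/4)
((q(-5, -4) - B(u, -5)) + 102)**2 = ((2 - (5/2 - 1/4*4)) + 102)**2 = ((2 - (5/2 - 1)) + 102)**2 = ((2 - 1*3/2) + 102)**2 = ((2 - 3/2) + 102)**2 = (1/2 + 102)**2 = (205/2)**2 = 42025/4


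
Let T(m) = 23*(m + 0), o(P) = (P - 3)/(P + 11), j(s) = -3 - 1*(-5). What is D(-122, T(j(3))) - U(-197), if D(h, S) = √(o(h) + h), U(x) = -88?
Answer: 88 + I*√1489287/111 ≈ 88.0 + 10.994*I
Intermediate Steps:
j(s) = 2 (j(s) = -3 + 5 = 2)
o(P) = (-3 + P)/(11 + P)
T(m) = 23*m
D(h, S) = √(h + (-3 + h)/(11 + h)) (D(h, S) = √((-3 + h)/(11 + h) + h) = √(h + (-3 + h)/(11 + h)))
D(-122, T(j(3))) - U(-197) = √((-3 - 122 - 122*(11 - 122))/(11 - 122)) - 1*(-88) = √((-3 - 122 - 122*(-111))/(-111)) + 88 = √(-(-3 - 122 + 13542)/111) + 88 = √(-1/111*13417) + 88 = √(-13417/111) + 88 = I*√1489287/111 + 88 = 88 + I*√1489287/111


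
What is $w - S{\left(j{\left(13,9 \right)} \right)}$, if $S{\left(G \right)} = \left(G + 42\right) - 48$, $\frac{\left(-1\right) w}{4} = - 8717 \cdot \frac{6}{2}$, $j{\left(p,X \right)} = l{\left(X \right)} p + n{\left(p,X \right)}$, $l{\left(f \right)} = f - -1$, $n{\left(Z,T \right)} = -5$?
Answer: $104485$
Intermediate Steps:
$l{\left(f \right)} = 1 + f$ ($l{\left(f \right)} = f + 1 = 1 + f$)
$j{\left(p,X \right)} = -5 + p \left(1 + X\right)$ ($j{\left(p,X \right)} = \left(1 + X\right) p - 5 = p \left(1 + X\right) - 5 = -5 + p \left(1 + X\right)$)
$w = 104604$ ($w = - 4 \left(- 8717 \cdot \frac{6}{2}\right) = - 4 \left(- 8717 \cdot 6 \cdot \frac{1}{2}\right) = - 4 \left(\left(-8717\right) 3\right) = \left(-4\right) \left(-26151\right) = 104604$)
$S{\left(G \right)} = -6 + G$ ($S{\left(G \right)} = \left(42 + G\right) - 48 = -6 + G$)
$w - S{\left(j{\left(13,9 \right)} \right)} = 104604 - \left(-6 - \left(5 - 13 \left(1 + 9\right)\right)\right) = 104604 - \left(-6 + \left(-5 + 13 \cdot 10\right)\right) = 104604 - \left(-6 + \left(-5 + 130\right)\right) = 104604 - \left(-6 + 125\right) = 104604 - 119 = 104485$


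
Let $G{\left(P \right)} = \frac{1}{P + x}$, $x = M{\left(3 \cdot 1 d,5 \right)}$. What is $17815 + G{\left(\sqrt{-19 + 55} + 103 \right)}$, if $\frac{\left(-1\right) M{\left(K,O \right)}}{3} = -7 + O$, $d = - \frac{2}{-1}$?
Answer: $\frac{2048726}{115} \approx 17815.0$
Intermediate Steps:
$d = 2$ ($d = \left(-2\right) \left(-1\right) = 2$)
$M{\left(K,O \right)} = 21 - 3 O$ ($M{\left(K,O \right)} = - 3 \left(-7 + O\right) = 21 - 3 O$)
$x = 6$ ($x = 21 - 15 = 6$)
$G{\left(P \right)} = \frac{1}{6 + P}$ ($G{\left(P \right)} = \frac{1}{P + 6} = \frac{1}{6 + P}$)
$17815 + G{\left(\sqrt{-19 + 55} + 103 \right)} = 17815 + \frac{1}{6 + \left(\sqrt{-19 + 55} + 103\right)} = 17815 + \frac{1}{6 + \left(\sqrt{36} + 103\right)} = 17815 + \frac{1}{6 + \left(6 + 103\right)} = 17815 + \frac{1}{6 + 109} = 17815 + \frac{1}{115} = \frac{2048726}{115}$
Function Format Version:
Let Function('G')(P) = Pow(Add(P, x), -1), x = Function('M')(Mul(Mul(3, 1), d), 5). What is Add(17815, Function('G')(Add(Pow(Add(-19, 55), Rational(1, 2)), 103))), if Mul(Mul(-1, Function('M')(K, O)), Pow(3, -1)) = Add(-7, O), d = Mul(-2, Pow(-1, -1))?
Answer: Rational(2048726, 115) ≈ 17815.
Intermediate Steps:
d = 2 (d = Mul(-2, -1) = 2)
Function('M')(K, O) = Add(21, Mul(-3, O)) (Function('M')(K, O) = Mul(-3, Add(-7, O)) = Add(21, Mul(-3, O)))
x = 6 (x = Add(21, Mul(-3, 5)) = Add(21, -15) = 6)
Function('G')(P) = Pow(Add(6, P), -1) (Function('G')(P) = Pow(Add(P, 6), -1) = Pow(Add(6, P), -1))
Add(17815, Function('G')(Add(Pow(Add(-19, 55), Rational(1, 2)), 103))) = Add(17815, Pow(Add(6, Add(Pow(Add(-19, 55), Rational(1, 2)), 103)), -1)) = Add(17815, Pow(Add(6, Add(Pow(36, Rational(1, 2)), 103)), -1)) = Add(17815, Pow(Add(6, Add(6, 103)), -1)) = Add(17815, Pow(Add(6, 109), -1)) = Add(17815, Pow(115, -1)) = Add(17815, Rational(1, 115)) = Rational(2048726, 115)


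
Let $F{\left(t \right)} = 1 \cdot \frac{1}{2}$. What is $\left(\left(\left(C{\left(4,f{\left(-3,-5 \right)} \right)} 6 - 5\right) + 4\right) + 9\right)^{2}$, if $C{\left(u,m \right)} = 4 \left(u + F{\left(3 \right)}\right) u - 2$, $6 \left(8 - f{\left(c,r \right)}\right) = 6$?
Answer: $183184$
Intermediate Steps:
$F{\left(t \right)} = \frac{1}{2}$ ($F{\left(t \right)} = 1 \cdot \frac{1}{2} = \frac{1}{2}$)
$f{\left(c,r \right)} = 7$ ($f{\left(c,r \right)} = 8 - 1 = 7$)
$C{\left(u,m \right)} = -2 + u \left(2 + 4 u\right)$ ($C{\left(u,m \right)} = 4 \left(u + \frac{1}{2}\right) u - 2 = 4 \left(\frac{1}{2} + u\right) u - 2 = \left(2 + 4 u\right) u - 2 = u \left(2 + 4 u\right) - 2 = -2 + u \left(2 + 4 u\right)$)
$\left(\left(\left(C{\left(4,f{\left(-3,-5 \right)} \right)} 6 - 5\right) + 4\right) + 9\right)^{2} = \left(\left(\left(\left(-2 + 2 \cdot 4 + 4 \cdot 4^{2}\right) 6 - 5\right) + 4\right) + 9\right)^{2} = \left(\left(\left(\left(-2 + 8 + 4 \cdot 16\right) 6 - 5\right) + 4\right) + 9\right)^{2} = \left(\left(\left(\left(-2 + 8 + 64\right) 6 - 5\right) + 4\right) + 9\right)^{2} = \left(\left(\left(70 \cdot 6 - 5\right) + 4\right) + 9\right)^{2} = \left(\left(\left(420 - 5\right) + 4\right) + 9\right)^{2} = \left(\left(415 + 4\right) + 9\right)^{2} = \left(419 + 9\right)^{2} = 428^{2} = 183184$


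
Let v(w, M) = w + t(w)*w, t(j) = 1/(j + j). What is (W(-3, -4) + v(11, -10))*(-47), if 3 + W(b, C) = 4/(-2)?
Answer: -611/2 ≈ -305.50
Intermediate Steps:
W(b, C) = -5 (W(b, C) = -3 + 4/(-2) = -3 + 4*(-1/2) = -3 - 2 = -5)
t(j) = 1/(2*j)
v(w, M) = 1/2 + w (v(w, M) = w + (1/(2*w))*w = w + 1/2 = 1/2 + w)
(W(-3, -4) + v(11, -10))*(-47) = (-5 + (1/2 + 11))*(-47) = (-5 + 23/2)*(-47) = (13/2)*(-47) = -611/2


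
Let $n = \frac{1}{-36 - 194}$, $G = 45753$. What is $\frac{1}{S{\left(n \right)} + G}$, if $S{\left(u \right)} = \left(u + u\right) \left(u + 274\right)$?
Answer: $\frac{26450}{1210103831} \approx 2.1858 \cdot 10^{-5}$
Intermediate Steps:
$n = - \frac{1}{230}$ ($n = \frac{1}{-230} = - \frac{1}{230} \approx -0.0043478$)
$S{\left(u \right)} = 2 u \left(274 + u\right)$
$\frac{1}{S{\left(n \right)} + G} = \frac{1}{2 \left(- \frac{1}{230}\right) \left(274 - \frac{1}{230}\right) + 45753} = \frac{1}{2 \left(- \frac{1}{230}\right) \frac{63019}{230} + 45753} = \frac{1}{- \frac{63019}{26450} + 45753} = \frac{1}{\frac{1210103831}{26450}} = \frac{26450}{1210103831}$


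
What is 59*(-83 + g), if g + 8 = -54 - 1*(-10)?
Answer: -7965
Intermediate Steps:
g = -52 (g = -8 + (-54 - 1*(-10)) = -8 + (-54 + 10) = -8 - 44 = -52)
59*(-83 + g) = 59*(-83 - 52) = 59*(-135) = -7965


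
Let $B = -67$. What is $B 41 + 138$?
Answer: $-2609$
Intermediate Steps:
$B 41 + 138 = \left(-67\right) 41 + 138 = -2747 + 138 = -2609$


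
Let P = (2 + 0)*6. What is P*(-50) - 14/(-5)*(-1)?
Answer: -3014/5 ≈ -602.80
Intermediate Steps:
P = 12 (P = 2*6 = 12)
P*(-50) - 14/(-5)*(-1) = 12*(-50) - 14/(-5)*(-1) = -600 - 14*(-⅕)*(-1) = -600 + (14/5)*(-1) = -600 - 14/5 = -3014/5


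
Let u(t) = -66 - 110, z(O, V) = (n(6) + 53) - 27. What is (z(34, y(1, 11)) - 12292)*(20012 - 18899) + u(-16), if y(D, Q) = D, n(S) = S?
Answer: -13645556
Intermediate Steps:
z(O, V) = 32 (z(O, V) = (6 + 53) - 27 = 59 - 27 = 32)
u(t) = -176
(z(34, y(1, 11)) - 12292)*(20012 - 18899) + u(-16) = (32 - 12292)*(20012 - 18899) - 176 = -12260*1113 - 176 = -13645380 - 176 = -13645556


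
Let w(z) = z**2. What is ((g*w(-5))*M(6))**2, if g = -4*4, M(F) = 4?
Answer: 2560000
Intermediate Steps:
g = -16
((g*w(-5))*M(6))**2 = (-16*(-5)**2*4)**2 = (-16*25*4)**2 = (-400*4)**2 = (-1600)**2 = 2560000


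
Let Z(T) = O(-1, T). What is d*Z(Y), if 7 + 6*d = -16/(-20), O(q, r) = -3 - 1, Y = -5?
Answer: 62/15 ≈ 4.1333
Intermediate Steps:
O(q, r) = -4
d = -31/30 (d = -7/6 + (-16/(-20))/6 = -7/6 + (-16*(-1/20))/6 = -7/6 + (⅙)*(⅘) = -7/6 + 2/15 = -31/30 ≈ -1.0333)
Z(T) = -4
d*Z(Y) = -31/30*(-4) = 62/15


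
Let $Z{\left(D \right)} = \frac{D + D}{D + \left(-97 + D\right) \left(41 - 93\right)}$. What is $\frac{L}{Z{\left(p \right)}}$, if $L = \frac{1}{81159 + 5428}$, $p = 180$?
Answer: $- \frac{517}{3896415} \approx -0.00013269$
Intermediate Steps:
$Z{\left(D \right)} = \frac{2 D}{5044 - 51 D}$ ($Z{\left(D \right)} = \frac{2 D}{D + \left(-97 + D\right) \left(-52\right)} = \frac{2 D}{D - \left(-5044 + 52 D\right)} = \frac{2 D}{5044 - 51 D}$)
$L = \frac{1}{86587} \approx 1.1549 \cdot 10^{-5}$
$\frac{L}{Z{\left(p \right)}} = \frac{1}{86587 \left(\left(-2\right) 180 \frac{1}{-5044 + 51 \cdot 180}\right)} = \frac{1}{86587 \left(\left(-2\right) 180 \frac{1}{-5044 + 9180}\right)} = \frac{1}{86587 \left(\left(-2\right) 180 \cdot \frac{1}{4136}\right)} = \frac{1}{86587 \left(- \frac{45}{517}\right)} = \frac{1}{86587} \left(- \frac{517}{45}\right) = - \frac{517}{3896415}$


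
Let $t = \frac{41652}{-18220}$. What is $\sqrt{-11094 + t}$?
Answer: $\frac{i \sqrt{230226020565}}{4555} \approx 105.34 i$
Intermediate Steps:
$t = - \frac{10413}{4555}$ ($t = 41652 \left(- \frac{1}{18220}\right) = - \frac{10413}{4555} \approx -2.2861$)
$\sqrt{-11094 + t} = \sqrt{-11094 - \frac{10413}{4555}} = \sqrt{- \frac{50543583}{4555}} = \frac{i \sqrt{230226020565}}{4555}$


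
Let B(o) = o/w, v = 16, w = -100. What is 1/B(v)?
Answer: -25/4 ≈ -6.2500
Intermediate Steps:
B(o) = -o/100 (B(o) = o/(-100) = o*(-1/100) = -o/100)
1/B(v) = 1/(-1/100*16) = 1/(-4/25) = -25/4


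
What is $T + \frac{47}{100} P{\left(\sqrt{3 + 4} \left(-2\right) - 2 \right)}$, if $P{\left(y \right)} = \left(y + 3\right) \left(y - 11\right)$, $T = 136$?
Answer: $\frac{2861}{20} + \frac{282 \sqrt{7}}{25} \approx 172.89$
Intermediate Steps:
$P{\left(y \right)} = \left(-11 + y\right) \left(3 + y\right)$ ($P{\left(y \right)} = \left(3 + y\right) \left(-11 + y\right) = \left(-11 + y\right) \left(3 + y\right)$)
$T + \frac{47}{100} P{\left(\sqrt{3 + 4} \left(-2\right) - 2 \right)} = 136 + \frac{47}{100} \left(-33 + \left(\sqrt{3 + 4} \left(-2\right) - 2\right)^{2} - 8 \left(\sqrt{3 + 4} \left(-2\right) - 2\right)\right) = 136 + 47 \cdot \frac{1}{100} \left(-33 + \left(\sqrt{7} \left(-2\right) - 2\right)^{2} - 8 \left(\sqrt{7} \left(-2\right) - 2\right)\right) = 136 + \frac{47 \left(-33 + \left(- 2 \sqrt{7} - 2\right)^{2} - 8 \left(- 2 \sqrt{7} - 2\right)\right)}{100} = 136 + \frac{47 \left(-33 + \left(-2 - 2 \sqrt{7}\right)^{2} - 8 \left(-2 - 2 \sqrt{7}\right)\right)}{100} = 136 + \frac{47 \left(-33 + \left(-2 - 2 \sqrt{7}\right)^{2} + \left(16 + 16 \sqrt{7}\right)\right)}{100} = 136 + \frac{47 \left(-17 + \left(-2 - 2 \sqrt{7}\right)^{2} + 16 \sqrt{7}\right)}{100} = 136 + \left(- \frac{799}{100} + \frac{47 \left(-2 - 2 \sqrt{7}\right)^{2}}{100} + \frac{188 \sqrt{7}}{25}\right) = \frac{12801}{100} + \frac{47 \left(-2 - 2 \sqrt{7}\right)^{2}}{100} + \frac{188 \sqrt{7}}{25}$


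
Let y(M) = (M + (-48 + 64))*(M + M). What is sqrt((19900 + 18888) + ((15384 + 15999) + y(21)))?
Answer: 5*sqrt(2869) ≈ 267.82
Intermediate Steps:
y(M) = 2*M*(16 + M) (y(M) = (M + 16)*(2*M) = (16 + M)*(2*M) = 2*M*(16 + M))
sqrt((19900 + 18888) + ((15384 + 15999) + y(21))) = sqrt((19900 + 18888) + ((15384 + 15999) + 2*21*(16 + 21))) = sqrt(38788 + (31383 + 2*21*37)) = sqrt(38788 + (31383 + 1554)) = sqrt(38788 + 32937) = sqrt(71725) = 5*sqrt(2869)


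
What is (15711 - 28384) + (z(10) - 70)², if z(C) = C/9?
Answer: -642113/81 ≈ -7927.3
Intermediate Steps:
z(C) = C/9 (z(C) = C*(⅑) = C/9)
(15711 - 28384) + (z(10) - 70)² = (15711 - 28384) + ((⅑)*10 - 70)² = -12673 + (10/9 - 70)² = -12673 + (-620/9)² = -12673 + 384400/81 = -642113/81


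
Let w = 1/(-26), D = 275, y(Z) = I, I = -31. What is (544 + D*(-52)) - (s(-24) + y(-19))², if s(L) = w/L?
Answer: -5730407905/389376 ≈ -14717.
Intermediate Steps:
y(Z) = -31
w = -1/26 ≈ -0.038462
s(L) = -1/(26*L)
(544 + D*(-52)) - (s(-24) + y(-19))² = (544 + 275*(-52)) - (-1/26/(-24) - 31)² = (544 - 14300) - (-1/26*(-1/24) - 31)² = -13756 - (1/624 - 31)² = -13756 - (-19343/624)² = -13756 - 1*374151649/389376 = -13756 - 374151649/389376 = -5730407905/389376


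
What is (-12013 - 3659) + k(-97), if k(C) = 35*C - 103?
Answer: -19170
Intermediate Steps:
k(C) = -103 + 35*C
(-12013 - 3659) + k(-97) = (-12013 - 3659) + (-103 + 35*(-97)) = -15672 + (-103 - 3395) = -15672 - 3498 = -19170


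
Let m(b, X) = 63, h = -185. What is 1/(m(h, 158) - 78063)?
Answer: -1/78000 ≈ -1.2821e-5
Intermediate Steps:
1/(m(h, 158) - 78063) = 1/(63 - 78063) = 1/(-78000) = -1/78000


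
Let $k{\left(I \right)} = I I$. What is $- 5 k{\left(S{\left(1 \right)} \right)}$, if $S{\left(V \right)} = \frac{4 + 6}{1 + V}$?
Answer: $-125$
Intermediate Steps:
$S{\left(V \right)} = \frac{10}{1 + V}$
$k{\left(I \right)} = I^{2}$
$- 5 k{\left(S{\left(1 \right)} \right)} = - 5 \left(\frac{10}{1 + 1}\right)^{2} = - 5 \left(\frac{10}{2}\right)^{2} = - 5 \left(10 \cdot \frac{1}{2}\right)^{2} = - 5 \cdot 5^{2} = \left(-5\right) 25 = -125$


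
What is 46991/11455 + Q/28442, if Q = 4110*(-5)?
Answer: 550558886/162901555 ≈ 3.3797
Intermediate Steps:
Q = -20550
46991/11455 + Q/28442 = 46991/11455 - 20550/28442 = 46991*(1/11455) - 20550*1/28442 = 46991/11455 - 10275/14221 = 550558886/162901555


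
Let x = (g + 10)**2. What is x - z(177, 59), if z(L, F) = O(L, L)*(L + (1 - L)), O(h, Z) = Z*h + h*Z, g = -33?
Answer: -62129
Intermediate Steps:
O(h, Z) = 2*Z*h (O(h, Z) = Z*h + Z*h = 2*Z*h)
z(L, F) = 2*L**2 (z(L, F) = (2*L*L)*(L + (1 - L)) = (2*L**2)*1 = 2*L**2)
x = 529 (x = (-33 + 10)**2 = (-23)**2 = 529)
x - z(177, 59) = 529 - 2*177**2 = 529 - 2*31329 = 529 - 1*62658 = 529 - 62658 = -62129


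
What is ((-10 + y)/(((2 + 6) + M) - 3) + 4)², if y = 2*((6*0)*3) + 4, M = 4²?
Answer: 676/49 ≈ 13.796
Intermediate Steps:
M = 16
y = 4 (y = 2*(0*3) + 4 = 2*0 + 4 = 0 + 4 = 4)
((-10 + y)/(((2 + 6) + M) - 3) + 4)² = ((-10 + 4)/(((2 + 6) + 16) - 3) + 4)² = (-6/((8 + 16) - 3) + 4)² = (-6/(24 - 3) + 4)² = (-6/21 + 4)² = (-6*1/21 + 4)² = (-2/7 + 4)² = (26/7)² = 676/49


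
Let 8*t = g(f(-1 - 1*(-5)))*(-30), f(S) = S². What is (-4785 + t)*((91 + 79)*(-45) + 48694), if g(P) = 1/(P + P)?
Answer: -6284811195/32 ≈ -1.9640e+8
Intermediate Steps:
g(P) = 1/(2*P)
t = -15/128 (t = ((1/(2*((-1 - 1*(-5))²)))*(-30))/8 = ((1/(2*((-1 + 5)²)))*(-30))/8 = ((1/(2*(4²)))*(-30))/8 = (((½)/16)*(-30))/8 = (((½)*(1/16))*(-30))/8 = ((1/32)*(-30))/8 = (⅛)*(-15/16) = -15/128 ≈ -0.11719)
(-4785 + t)*((91 + 79)*(-45) + 48694) = (-4785 - 15/128)*((91 + 79)*(-45) + 48694) = -612495*(170*(-45) + 48694)/128 = -612495*(-7650 + 48694)/128 = -612495/128*41044 = -6284811195/32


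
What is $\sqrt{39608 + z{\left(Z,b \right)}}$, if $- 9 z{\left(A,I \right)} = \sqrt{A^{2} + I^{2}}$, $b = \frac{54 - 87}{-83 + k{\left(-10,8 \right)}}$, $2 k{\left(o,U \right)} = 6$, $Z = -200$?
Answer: $\frac{\sqrt{142588800 - 5 \sqrt{256001089}}}{60} \approx 198.96$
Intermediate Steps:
$k{\left(o,U \right)} = 3$ ($k{\left(o,U \right)} = \frac{1}{2} \cdot 6 = 3$)
$b = \frac{33}{80}$ ($b = \frac{54 - 87}{-83 + 3} = - \frac{33}{-80} = \left(-33\right) \left(- \frac{1}{80}\right) = \frac{33}{80} \approx 0.4125$)
$z{\left(A,I \right)} = - \frac{\sqrt{A^{2} + I^{2}}}{9}$
$\sqrt{39608 + z{\left(Z,b \right)}} = \sqrt{39608 - \frac{\sqrt{\left(-200\right)^{2} + \left(\frac{33}{80}\right)^{2}}}{9}} = \sqrt{39608 - \frac{\sqrt{40000 + \frac{1089}{6400}}}{9}} = \sqrt{39608 - \frac{\sqrt{\frac{256001089}{6400}}}{9}} = \sqrt{39608 - \frac{\frac{1}{80} \sqrt{256001089}}{9}} = \sqrt{39608 - \frac{\sqrt{256001089}}{720}}$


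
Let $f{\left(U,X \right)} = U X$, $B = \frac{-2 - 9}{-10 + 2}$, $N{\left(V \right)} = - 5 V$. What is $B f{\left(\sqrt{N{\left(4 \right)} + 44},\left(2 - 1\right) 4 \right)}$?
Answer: $11 \sqrt{6} \approx 26.944$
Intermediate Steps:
$B = \frac{11}{8}$ ($B = - \frac{11}{-8} = \left(-11\right) \left(- \frac{1}{8}\right) = \frac{11}{8} \approx 1.375$)
$B f{\left(\sqrt{N{\left(4 \right)} + 44},\left(2 - 1\right) 4 \right)} = \frac{11 \sqrt{\left(-5\right) 4 + 44} \left(2 - 1\right) 4}{8} = \frac{11 \sqrt{-20 + 44} \cdot 1 \cdot 4}{8} = \frac{11 \sqrt{24} \cdot 4}{8} = \frac{11 \cdot 2 \sqrt{6} \cdot 4}{8} = \frac{11 \cdot 8 \sqrt{6}}{8} = 11 \sqrt{6}$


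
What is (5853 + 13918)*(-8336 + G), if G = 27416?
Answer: 377230680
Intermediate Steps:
(5853 + 13918)*(-8336 + G) = (5853 + 13918)*(-8336 + 27416) = 19771*19080 = 377230680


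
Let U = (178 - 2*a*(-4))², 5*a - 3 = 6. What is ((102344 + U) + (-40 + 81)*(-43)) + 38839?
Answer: 4410944/25 ≈ 1.7644e+5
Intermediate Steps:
a = 9/5 (a = ⅗ + (⅕)*6 = ⅗ + 6/5 = 9/5 ≈ 1.8000)
U = 925444/25 (U = (178 - 2*9/5*(-4))² = (178 - 18/5*(-4))² = (178 + 72/5)² = (962/5)² = 925444/25 ≈ 37018.)
((102344 + U) + (-40 + 81)*(-43)) + 38839 = ((102344 + 925444/25) + (-40 + 81)*(-43)) + 38839 = (3484044/25 + 41*(-43)) + 38839 = (3484044/25 - 1763) + 38839 = 3439969/25 + 38839 = 4410944/25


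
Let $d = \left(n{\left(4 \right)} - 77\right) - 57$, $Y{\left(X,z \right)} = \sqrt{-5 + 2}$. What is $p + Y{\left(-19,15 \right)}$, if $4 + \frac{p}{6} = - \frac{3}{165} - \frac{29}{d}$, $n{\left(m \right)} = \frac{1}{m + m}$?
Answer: $- \frac{447862}{19635} + i \sqrt{3} \approx -22.809 + 1.732 i$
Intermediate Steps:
$Y{\left(X,z \right)} = i \sqrt{3}$ ($Y{\left(X,z \right)} = \sqrt{-3} = i \sqrt{3}$)
$n{\left(m \right)} = \frac{1}{2 m}$
$d = - \frac{1071}{8}$ ($d = \left(\frac{1}{2 \cdot 4} - 77\right) - 57 = \left(\frac{1}{2} \cdot \frac{1}{4} - 77\right) - 57 = \left(\frac{1}{8} - 77\right) - 57 = - \frac{615}{8} - 57 = - \frac{1071}{8} \approx -133.88$)
$p = - \frac{447862}{19635}$ ($p = -24 + 6 \left(- \frac{3}{165} - \frac{29}{- \frac{1071}{8}}\right) = -24 + 6 \left(\left(-3\right) \frac{1}{165} - - \frac{232}{1071}\right) = -24 + 6 \left(- \frac{1}{55} + \frac{232}{1071}\right) = -24 + 6 \cdot \frac{11689}{58905} = -24 + \frac{23378}{19635} = - \frac{447862}{19635} \approx -22.809$)
$p + Y{\left(-19,15 \right)} = - \frac{447862}{19635} + i \sqrt{3}$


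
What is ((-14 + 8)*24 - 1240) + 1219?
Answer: -165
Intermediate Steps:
((-14 + 8)*24 - 1240) + 1219 = (-6*24 - 1240) + 1219 = (-144 - 1240) + 1219 = -1384 + 1219 = -165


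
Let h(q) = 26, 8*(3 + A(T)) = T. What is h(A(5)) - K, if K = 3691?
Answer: -3665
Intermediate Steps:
A(T) = -3 + T/8
h(A(5)) - K = 26 - 1*3691 = 26 - 3691 = -3665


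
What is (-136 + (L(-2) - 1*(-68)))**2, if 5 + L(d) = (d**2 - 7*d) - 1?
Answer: 3136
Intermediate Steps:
L(d) = -6 + d**2 - 7*d (L(d) = -5 + ((d**2 - 7*d) - 1) = -5 + (-1 + d**2 - 7*d) = -6 + d**2 - 7*d)
(-136 + (L(-2) - 1*(-68)))**2 = (-136 + ((-6 + (-2)**2 - 7*(-2)) - 1*(-68)))**2 = (-136 + ((-6 + 4 + 14) + 68))**2 = (-136 + (12 + 68))**2 = (-136 + 80)**2 = (-56)**2 = 3136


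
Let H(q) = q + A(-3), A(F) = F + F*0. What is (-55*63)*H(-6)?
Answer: 31185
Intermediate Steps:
A(F) = F (A(F) = F + 0 = F)
H(q) = -3 + q (H(q) = q - 3 = -3 + q)
(-55*63)*H(-6) = (-55*63)*(-3 - 6) = -3465*(-9) = 31185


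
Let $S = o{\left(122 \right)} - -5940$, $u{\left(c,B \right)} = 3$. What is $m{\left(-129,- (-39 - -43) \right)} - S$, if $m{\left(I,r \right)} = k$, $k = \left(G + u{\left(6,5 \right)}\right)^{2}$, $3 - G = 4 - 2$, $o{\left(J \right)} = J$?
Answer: $-6046$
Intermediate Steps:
$G = 1$ ($G = 3 - \left(4 - 2\right) = 3 - 2 = 1$)
$k = 16$ ($k = \left(1 + 3\right)^{2} = 4^{2} = 16$)
$S = 6062$ ($S = 122 - -5940 = 122 + 5940 = 6062$)
$m{\left(I,r \right)} = 16$
$m{\left(-129,- (-39 - -43) \right)} - S = 16 - 6062 = -6046$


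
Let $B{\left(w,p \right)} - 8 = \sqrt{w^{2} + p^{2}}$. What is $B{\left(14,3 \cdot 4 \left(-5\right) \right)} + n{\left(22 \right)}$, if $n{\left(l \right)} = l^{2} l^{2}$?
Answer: $234264 + 2 \sqrt{949} \approx 2.3433 \cdot 10^{5}$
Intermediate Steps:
$n{\left(l \right)} = l^{4}$
$B{\left(w,p \right)} = 8 + \sqrt{p^{2} + w^{2}}$ ($B{\left(w,p \right)} = 8 + \sqrt{w^{2} + p^{2}} = 8 + \sqrt{p^{2} + w^{2}}$)
$B{\left(14,3 \cdot 4 \left(-5\right) \right)} + n{\left(22 \right)} = \left(8 + \sqrt{\left(3 \cdot 4 \left(-5\right)\right)^{2} + 14^{2}}\right) + 22^{4} = \left(8 + \sqrt{\left(12 \left(-5\right)\right)^{2} + 196}\right) + 234256 = \left(8 + \sqrt{\left(-60\right)^{2} + 196}\right) + 234256 = \left(8 + \sqrt{3600 + 196}\right) + 234256 = \left(8 + \sqrt{3796}\right) + 234256 = \left(8 + 2 \sqrt{949}\right) + 234256 = 234264 + 2 \sqrt{949}$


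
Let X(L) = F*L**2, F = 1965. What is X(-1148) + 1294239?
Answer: 2590975599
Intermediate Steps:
X(L) = 1965*L**2
X(-1148) + 1294239 = 1965*(-1148)**2 + 1294239 = 1965*1317904 + 1294239 = 2589681360 + 1294239 = 2590975599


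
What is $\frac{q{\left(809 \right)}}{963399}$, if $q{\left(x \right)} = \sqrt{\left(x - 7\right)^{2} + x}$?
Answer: $\frac{\sqrt{71557}}{321133} \approx 0.00083299$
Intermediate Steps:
$q{\left(x \right)} = \sqrt{x + \left(-7 + x\right)^{2}}$ ($q{\left(x \right)} = \sqrt{\left(-7 + x\right)^{2} + x} = \sqrt{x + \left(-7 + x\right)^{2}}$)
$\frac{q{\left(809 \right)}}{963399} = \frac{\sqrt{809 + \left(-7 + 809\right)^{2}}}{963399} = \sqrt{809 + 802^{2}} \cdot \frac{1}{963399} = \sqrt{809 + 643204} \cdot \frac{1}{963399} = \sqrt{644013} \cdot \frac{1}{963399} = 3 \sqrt{71557} \cdot \frac{1}{963399} = \frac{\sqrt{71557}}{321133}$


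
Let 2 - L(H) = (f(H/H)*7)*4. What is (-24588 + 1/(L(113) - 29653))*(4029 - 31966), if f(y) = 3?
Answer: 20425416244597/29735 ≈ 6.8691e+8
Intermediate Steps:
L(H) = -82 (L(H) = 2 - 3*7*4 = 2 - 21*4 = 2 - 1*84 = 2 - 84 = -82)
(-24588 + 1/(L(113) - 29653))*(4029 - 31966) = (-24588 + 1/(-82 - 29653))*(4029 - 31966) = (-24588 + 1/(-29735))*(-27937) = (-24588 - 1/29735)*(-27937) = -731124181/29735*(-27937) = 20425416244597/29735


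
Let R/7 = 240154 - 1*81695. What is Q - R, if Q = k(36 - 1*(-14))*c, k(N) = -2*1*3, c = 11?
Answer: -1109279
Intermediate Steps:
k(N) = -6 (k(N) = -2*3 = -6)
Q = -66 (Q = -6*11 = -66)
R = 1109213 (R = 7*(240154 - 1*81695) = 7*(240154 - 81695) = 7*158459 = 1109213)
Q - R = -66 - 1*1109213 = -66 - 1109213 = -1109279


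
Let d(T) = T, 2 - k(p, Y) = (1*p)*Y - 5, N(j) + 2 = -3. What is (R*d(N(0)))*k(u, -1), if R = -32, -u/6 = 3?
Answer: -1760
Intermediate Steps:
u = -18 (u = -6*3 = -18)
N(j) = -5 (N(j) = -2 - 3 = -5)
k(p, Y) = 7 - Y*p (k(p, Y) = 2 - ((1*p)*Y - 5) = 2 - (p*Y - 5) = 2 - (Y*p - 5) = 2 - (-5 + Y*p) = 2 + (5 - Y*p) = 7 - Y*p)
(R*d(N(0)))*k(u, -1) = (-32*(-5))*(7 - 1*(-1)*(-18)) = 160*(7 - 18) = 160*(-11) = -1760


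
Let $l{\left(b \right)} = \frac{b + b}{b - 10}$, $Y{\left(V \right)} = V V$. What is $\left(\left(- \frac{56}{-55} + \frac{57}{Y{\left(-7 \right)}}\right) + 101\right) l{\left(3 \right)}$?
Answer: $- \frac{1668444}{18865} \approx -88.441$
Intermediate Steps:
$Y{\left(V \right)} = V^{2}$
$l{\left(b \right)} = \frac{2 b}{-10 + b}$
$\left(\left(- \frac{56}{-55} + \frac{57}{Y{\left(-7 \right)}}\right) + 101\right) l{\left(3 \right)} = \left(\left(- \frac{56}{-55} + \frac{57}{\left(-7\right)^{2}}\right) + 101\right) 2 \cdot 3 \frac{1}{-10 + 3} = \left(\left(\left(-56\right) \left(- \frac{1}{55}\right) + \frac{57}{49}\right) + 101\right) 2 \cdot 3 \frac{1}{-7} = \left(\left(\frac{56}{55} + 57 \cdot \frac{1}{49}\right) + 101\right) 2 \cdot 3 \left(- \frac{1}{7}\right) = \left(\left(\frac{56}{55} + \frac{57}{49}\right) + 101\right) \left(- \frac{6}{7}\right) = \left(\frac{5879}{2695} + 101\right) \left(- \frac{6}{7}\right) = \frac{278074}{2695} \left(- \frac{6}{7}\right) = - \frac{1668444}{18865}$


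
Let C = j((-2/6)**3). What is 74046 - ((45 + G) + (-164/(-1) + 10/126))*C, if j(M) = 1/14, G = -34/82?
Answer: 2677112471/36162 ≈ 74031.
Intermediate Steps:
G = -17/41 (G = -34*1/82 = -17/41 ≈ -0.41463)
j(M) = 1/14
C = 1/14 ≈ 0.071429
74046 - ((45 + G) + (-164/(-1) + 10/126))*C = 74046 - ((45 - 17/41) + (-164/(-1) + 10/126))/14 = 74046 - (1828/41 + (-164*(-1) + 10*(1/126)))/14 = 74046 - (1828/41 + (164 + 5/63))/14 = 74046 - (1828/41 + 10337/63)/14 = 74046 - 538981/(2583*14) = 74046 - 1*538981/36162 = 74046 - 538981/36162 = 2677112471/36162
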